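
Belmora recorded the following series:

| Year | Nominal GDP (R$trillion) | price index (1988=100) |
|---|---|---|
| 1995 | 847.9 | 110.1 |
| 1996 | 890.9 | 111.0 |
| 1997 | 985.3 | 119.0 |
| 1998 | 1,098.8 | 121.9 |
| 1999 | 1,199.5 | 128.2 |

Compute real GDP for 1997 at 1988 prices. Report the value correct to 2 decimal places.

R$827.98 trillion

Real GDP 1997 = 985.3 / 1.190 = 827.98.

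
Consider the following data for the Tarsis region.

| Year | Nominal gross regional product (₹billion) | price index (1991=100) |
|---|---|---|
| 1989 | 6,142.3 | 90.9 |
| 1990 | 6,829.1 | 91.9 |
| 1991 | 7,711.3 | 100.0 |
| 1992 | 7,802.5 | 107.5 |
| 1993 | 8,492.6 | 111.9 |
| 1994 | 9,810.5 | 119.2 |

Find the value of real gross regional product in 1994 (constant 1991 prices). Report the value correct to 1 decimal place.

₹8,230.3 billion

Real gross regional product 1994 = 9810.5 / 1.192 = 8230.29.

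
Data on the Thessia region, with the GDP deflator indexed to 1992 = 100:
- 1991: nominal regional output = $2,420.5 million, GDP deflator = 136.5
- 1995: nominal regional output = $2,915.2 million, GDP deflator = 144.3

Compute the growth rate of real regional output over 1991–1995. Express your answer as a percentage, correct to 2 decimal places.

Deflate each year: 1991 → 2420.5/1.365 = 1773.26; 1995 → 2915.2/1.443 = 2020.24.
So real regional output changed by 2020.24/1773.26 − 1 = 0.1393, i.e. 13.93%.

13.93%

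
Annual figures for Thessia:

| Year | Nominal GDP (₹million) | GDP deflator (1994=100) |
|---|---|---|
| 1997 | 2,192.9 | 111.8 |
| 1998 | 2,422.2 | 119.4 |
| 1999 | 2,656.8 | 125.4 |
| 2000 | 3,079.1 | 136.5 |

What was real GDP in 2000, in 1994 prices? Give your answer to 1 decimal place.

Real GDP 2000 = 3079.1 / 1.365 = 2255.75.

₹2,255.8 million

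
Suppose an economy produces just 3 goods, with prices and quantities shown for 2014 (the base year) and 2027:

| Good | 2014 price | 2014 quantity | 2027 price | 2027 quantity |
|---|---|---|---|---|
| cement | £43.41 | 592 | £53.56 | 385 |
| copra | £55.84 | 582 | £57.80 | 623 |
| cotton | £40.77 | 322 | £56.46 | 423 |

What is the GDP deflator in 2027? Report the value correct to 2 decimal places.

Nominal GDP 2027 = 53.56·385 + 57.80·623 + 56.46·423 = 80512.58.
Real GDP 2027 (at 2014 prices) = 43.41·385 + 55.84·623 + 40.77·423 = 68746.88.
Deflator = Nominal/Real × 100 = 80512.58/68746.88 × 100 = 117.115.

117.11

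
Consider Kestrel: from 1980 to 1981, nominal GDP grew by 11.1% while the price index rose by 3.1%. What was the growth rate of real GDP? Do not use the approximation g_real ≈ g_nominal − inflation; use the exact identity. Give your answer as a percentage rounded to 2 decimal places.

7.76%

(1 + g_nom) = (1 + g_real)(1 + π), so g_real = 1.1110 / 1.0310 − 1 = 0.07759.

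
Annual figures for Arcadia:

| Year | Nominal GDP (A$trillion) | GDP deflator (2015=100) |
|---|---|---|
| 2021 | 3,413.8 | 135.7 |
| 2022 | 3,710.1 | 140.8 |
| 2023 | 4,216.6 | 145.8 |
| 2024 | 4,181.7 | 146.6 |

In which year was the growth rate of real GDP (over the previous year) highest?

2022: real = 3710.1/1.408 = 2635.01; growth vs 2021 (2515.70) = 4.74%.
2023: real = 4216.6/1.458 = 2892.04; growth vs 2022 (2635.01) = 9.75%.
2024: real = 4181.7/1.466 = 2852.46; growth vs 2023 (2892.04) = -1.37%.

2023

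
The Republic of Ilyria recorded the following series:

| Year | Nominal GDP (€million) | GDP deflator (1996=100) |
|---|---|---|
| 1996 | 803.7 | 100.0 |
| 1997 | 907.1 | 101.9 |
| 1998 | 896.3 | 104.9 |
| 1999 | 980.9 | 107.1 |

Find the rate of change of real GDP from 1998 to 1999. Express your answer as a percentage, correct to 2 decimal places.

7.19%

Real GDP 1998 = 896.3/1.049 = 854.43.
Real GDP 1999 = 980.9/1.071 = 915.87.
Change = 915.87/854.43 − 1 = 0.0719.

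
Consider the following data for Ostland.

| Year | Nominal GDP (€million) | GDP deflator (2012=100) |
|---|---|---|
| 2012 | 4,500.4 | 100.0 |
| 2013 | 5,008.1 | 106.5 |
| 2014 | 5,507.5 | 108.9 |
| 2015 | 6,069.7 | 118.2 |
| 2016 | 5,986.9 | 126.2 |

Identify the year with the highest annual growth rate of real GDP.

2013: real = 5008.1/1.065 = 4702.44; growth vs 2012 (4500.40) = 4.49%.
2014: real = 5507.5/1.089 = 5057.39; growth vs 2013 (4702.44) = 7.55%.
2015: real = 6069.7/1.182 = 5135.11; growth vs 2014 (5057.39) = 1.54%.
2016: real = 5986.9/1.262 = 4743.98; growth vs 2015 (5135.11) = -7.62%.

2014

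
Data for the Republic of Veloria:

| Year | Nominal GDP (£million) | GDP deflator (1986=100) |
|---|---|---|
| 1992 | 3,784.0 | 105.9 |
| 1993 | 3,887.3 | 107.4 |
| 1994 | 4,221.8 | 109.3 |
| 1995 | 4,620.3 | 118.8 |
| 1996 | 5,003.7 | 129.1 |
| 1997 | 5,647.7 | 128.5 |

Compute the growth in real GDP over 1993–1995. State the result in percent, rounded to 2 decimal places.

7.45%

Real GDP 1993 = 3887.3/1.074 = 3619.46.
Real GDP 1995 = 4620.3/1.188 = 3889.14.
Change = 3889.14/3619.46 − 1 = 0.0745.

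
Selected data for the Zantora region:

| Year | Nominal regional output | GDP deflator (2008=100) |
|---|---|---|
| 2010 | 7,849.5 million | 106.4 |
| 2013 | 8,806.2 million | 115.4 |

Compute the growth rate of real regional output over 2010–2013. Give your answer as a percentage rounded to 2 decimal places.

3.44%

Real regional output 2010 = 7849.5 / 1.064 = 7377.35.
Real regional output 2013 = 8806.2 / 1.154 = 7631.02.
Real growth = 7631.02 / 7377.35 − 1 = 0.0344.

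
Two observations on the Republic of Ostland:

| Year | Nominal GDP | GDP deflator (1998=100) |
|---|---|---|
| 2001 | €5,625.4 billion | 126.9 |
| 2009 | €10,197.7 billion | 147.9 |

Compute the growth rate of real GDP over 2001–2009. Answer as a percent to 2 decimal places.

Real GDP 2001 = 5625.4 / 1.269 = 4432.94.
Real GDP 2009 = 10197.7 / 1.479 = 6895.00.
Real growth = 6895.00 / 4432.94 − 1 = 0.5554.

55.54%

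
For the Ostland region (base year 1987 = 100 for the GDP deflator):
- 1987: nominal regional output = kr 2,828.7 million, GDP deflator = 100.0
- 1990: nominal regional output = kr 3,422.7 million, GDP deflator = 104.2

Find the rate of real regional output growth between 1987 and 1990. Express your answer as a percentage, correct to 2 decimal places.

16.12%

Real regional output 1987 = 2828.7 / 1.000 = 2828.70.
Real regional output 1990 = 3422.7 / 1.042 = 3284.74.
Real growth = 3284.74 / 2828.70 − 1 = 0.1612.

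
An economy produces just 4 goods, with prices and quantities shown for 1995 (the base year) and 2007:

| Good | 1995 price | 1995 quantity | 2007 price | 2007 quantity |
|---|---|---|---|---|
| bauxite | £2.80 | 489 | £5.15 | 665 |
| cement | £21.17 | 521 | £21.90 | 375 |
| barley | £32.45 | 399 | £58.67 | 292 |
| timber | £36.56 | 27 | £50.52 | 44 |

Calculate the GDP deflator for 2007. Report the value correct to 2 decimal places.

148.39

Nominal GDP 2007 = 5.15·665 + 21.90·375 + 58.67·292 + 50.52·44 = 30991.77.
Real GDP 2007 (at 1995 prices) = 2.80·665 + 21.17·375 + 32.45·292 + 36.56·44 = 20884.79.
Deflator = Nominal/Real × 100 = 30991.77/20884.79 × 100 = 148.394.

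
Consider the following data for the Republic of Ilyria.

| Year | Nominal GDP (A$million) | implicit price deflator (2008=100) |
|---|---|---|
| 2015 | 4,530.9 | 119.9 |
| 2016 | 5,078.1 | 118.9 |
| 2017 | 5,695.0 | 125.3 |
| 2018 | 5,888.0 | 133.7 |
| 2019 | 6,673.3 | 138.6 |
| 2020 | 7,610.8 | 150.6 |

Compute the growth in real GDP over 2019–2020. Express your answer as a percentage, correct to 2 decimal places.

4.96%

Real GDP 2019 = 6673.3/1.386 = 4814.79.
Real GDP 2020 = 7610.8/1.506 = 5053.65.
Change = 5053.65/4814.79 − 1 = 0.0496.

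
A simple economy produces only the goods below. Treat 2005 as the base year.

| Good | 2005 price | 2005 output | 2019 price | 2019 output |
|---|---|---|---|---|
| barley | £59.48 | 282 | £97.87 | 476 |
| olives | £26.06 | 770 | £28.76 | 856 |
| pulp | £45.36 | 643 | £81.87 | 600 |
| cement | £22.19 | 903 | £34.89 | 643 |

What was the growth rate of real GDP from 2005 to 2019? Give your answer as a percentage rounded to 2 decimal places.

Real GDP 2005 = Nominal GDP 2005 = 59.48·282 + 26.06·770 + 45.36·643 + 22.19·903 = 86043.61.
Real GDP 2019 (at 2005 prices) = 59.48·476 + 26.06·856 + 45.36·600 + 22.19·643 = 92104.01.
Real growth = 92104.01/86043.61 − 1 = 0.0704.

7.04%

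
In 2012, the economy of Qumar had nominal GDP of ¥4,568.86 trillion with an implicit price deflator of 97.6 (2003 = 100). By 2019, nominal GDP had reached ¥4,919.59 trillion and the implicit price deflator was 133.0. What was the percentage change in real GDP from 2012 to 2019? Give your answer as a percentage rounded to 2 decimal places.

Real GDP 2012 = 4568.86 / 0.976 = 4681.21.
Real GDP 2019 = 4919.59 / 1.330 = 3698.94.
Real growth = 3698.94 / 4681.21 − 1 = -0.2098.

-20.98%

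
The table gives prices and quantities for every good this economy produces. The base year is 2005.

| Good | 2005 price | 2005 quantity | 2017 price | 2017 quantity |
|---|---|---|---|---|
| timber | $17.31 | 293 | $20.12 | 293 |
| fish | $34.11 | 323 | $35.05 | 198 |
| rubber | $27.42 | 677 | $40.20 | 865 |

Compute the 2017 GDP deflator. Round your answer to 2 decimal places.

133.94

Nominal GDP 2017 = 20.12·293 + 35.05·198 + 40.20·865 = 47608.06.
Real GDP 2017 (at 2005 prices) = 17.31·293 + 34.11·198 + 27.42·865 = 35543.91.
Deflator = Nominal/Real × 100 = 47608.06/35543.91 × 100 = 133.942.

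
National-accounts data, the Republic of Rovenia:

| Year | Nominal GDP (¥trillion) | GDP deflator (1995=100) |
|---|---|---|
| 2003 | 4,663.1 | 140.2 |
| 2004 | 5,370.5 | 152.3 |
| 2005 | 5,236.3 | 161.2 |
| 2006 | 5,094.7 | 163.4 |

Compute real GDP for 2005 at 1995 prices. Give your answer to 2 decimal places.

Real GDP 2005 = 5236.3 / 1.612 = 3248.33.

¥3,248.33 trillion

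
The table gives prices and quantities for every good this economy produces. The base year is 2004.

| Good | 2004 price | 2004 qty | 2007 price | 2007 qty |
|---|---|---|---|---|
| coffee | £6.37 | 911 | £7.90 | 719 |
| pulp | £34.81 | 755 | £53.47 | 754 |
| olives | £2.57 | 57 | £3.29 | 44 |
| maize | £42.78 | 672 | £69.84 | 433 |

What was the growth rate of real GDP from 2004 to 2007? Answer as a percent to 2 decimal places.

-18.88%

Real GDP 2004 = Nominal GDP 2004 = 6.37·911 + 34.81·755 + 2.57·57 + 42.78·672 = 60979.27.
Real GDP 2007 (at 2004 prices) = 6.37·719 + 34.81·754 + 2.57·44 + 42.78·433 = 49463.59.
Real growth = 49463.59/60979.27 − 1 = -0.1888.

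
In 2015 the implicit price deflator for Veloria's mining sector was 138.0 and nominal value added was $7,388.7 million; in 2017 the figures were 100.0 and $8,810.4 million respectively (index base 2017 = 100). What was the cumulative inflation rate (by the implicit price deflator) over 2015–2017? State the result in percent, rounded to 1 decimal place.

Price-level change = 100.0 / 138.0 − 1 = -0.2754.

-27.5%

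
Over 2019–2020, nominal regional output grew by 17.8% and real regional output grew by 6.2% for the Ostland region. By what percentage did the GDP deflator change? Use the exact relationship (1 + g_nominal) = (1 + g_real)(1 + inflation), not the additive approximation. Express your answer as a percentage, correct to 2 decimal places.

(1 + g_nom) = (1 + g_real)(1 + π), so π = 1.1780 / 1.0620 − 1 = 0.10923.

10.92%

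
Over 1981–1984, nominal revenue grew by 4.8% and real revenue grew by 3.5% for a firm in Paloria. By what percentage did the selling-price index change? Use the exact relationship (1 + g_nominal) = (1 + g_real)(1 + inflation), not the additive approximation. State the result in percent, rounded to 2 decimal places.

(1 + g_nom) = (1 + g_real)(1 + π), so π = 1.0480 / 1.0350 − 1 = 0.01256.

1.26%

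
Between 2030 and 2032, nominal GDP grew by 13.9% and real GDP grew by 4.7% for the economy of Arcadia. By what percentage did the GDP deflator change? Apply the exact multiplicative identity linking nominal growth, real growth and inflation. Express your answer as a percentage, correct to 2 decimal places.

8.79%

(1 + g_nom) = (1 + g_real)(1 + π), so π = 1.1390 / 1.0470 − 1 = 0.08787.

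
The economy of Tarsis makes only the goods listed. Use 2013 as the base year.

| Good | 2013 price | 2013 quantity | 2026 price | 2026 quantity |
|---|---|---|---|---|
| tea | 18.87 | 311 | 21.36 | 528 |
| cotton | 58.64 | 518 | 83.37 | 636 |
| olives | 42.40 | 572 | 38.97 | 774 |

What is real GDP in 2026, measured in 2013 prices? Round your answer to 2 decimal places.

80076.00

Real GDP 2026 = Σ (p_2013 × q_2026) = 18.87·528 + 58.64·636 + 42.40·774 = 80076.00.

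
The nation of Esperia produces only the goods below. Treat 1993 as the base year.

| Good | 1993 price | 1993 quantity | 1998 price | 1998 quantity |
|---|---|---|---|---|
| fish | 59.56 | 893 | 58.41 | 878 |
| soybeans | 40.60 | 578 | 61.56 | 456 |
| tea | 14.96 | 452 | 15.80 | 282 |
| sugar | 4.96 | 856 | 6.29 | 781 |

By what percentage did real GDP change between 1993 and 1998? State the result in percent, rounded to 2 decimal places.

-10.00%

Real GDP 1993 = Nominal GDP 1993 = 59.56·893 + 40.60·578 + 14.96·452 + 4.96·856 = 87661.56.
Real GDP 1998 (at 1993 prices) = 59.56·878 + 40.60·456 + 14.96·282 + 4.96·781 = 78899.76.
Real growth = 78899.76/87661.56 − 1 = -0.1000.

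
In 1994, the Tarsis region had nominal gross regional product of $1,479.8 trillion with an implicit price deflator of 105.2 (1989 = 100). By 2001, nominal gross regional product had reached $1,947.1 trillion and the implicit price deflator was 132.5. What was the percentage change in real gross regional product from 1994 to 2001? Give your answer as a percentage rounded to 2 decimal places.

Deflate each year: 1994 → 1479.8/1.052 = 1406.65; 2001 → 1947.1/1.325 = 1469.51.
So real gross regional product changed by 1469.51/1406.65 − 1 = 0.0447, i.e. 4.47%.

4.47%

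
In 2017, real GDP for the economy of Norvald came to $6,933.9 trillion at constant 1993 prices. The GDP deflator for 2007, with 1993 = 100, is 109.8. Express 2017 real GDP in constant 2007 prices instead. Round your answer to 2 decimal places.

Real GDP in 2007 prices = Real GDP in 1993 prices × (P_2007/P_1993) = 6933.9 × 1.098 = 7613.42.

$7,613.42 trillion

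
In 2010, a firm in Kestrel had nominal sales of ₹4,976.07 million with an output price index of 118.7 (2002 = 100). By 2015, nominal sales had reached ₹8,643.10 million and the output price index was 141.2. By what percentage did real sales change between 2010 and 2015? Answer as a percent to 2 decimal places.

46.02%

Deflate each year: 2010 → 4976.07/1.187 = 4192.14; 2015 → 8643.10/1.412 = 6121.18.
So real sales changed by 6121.18/4192.14 − 1 = 0.4602, i.e. 46.02%.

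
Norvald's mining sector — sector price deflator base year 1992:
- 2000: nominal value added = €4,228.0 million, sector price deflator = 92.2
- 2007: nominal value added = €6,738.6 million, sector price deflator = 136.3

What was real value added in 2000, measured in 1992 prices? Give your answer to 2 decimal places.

€4,585.68 million

Real value added = Nominal / (sector price deflator/100) = 4228.0 / 0.922 = 4585.68.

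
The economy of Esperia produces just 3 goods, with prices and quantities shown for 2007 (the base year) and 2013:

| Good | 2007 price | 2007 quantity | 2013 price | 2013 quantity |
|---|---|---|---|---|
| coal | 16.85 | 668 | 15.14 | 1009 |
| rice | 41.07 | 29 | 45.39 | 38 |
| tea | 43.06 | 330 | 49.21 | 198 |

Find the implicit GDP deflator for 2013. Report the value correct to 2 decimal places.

98.73

Nominal GDP 2013 = 15.14·1009 + 45.39·38 + 49.21·198 = 26744.66.
Real GDP 2013 (at 2007 prices) = 16.85·1009 + 41.07·38 + 43.06·198 = 27088.19.
Deflator = Nominal/Real × 100 = 26744.66/27088.19 × 100 = 98.732.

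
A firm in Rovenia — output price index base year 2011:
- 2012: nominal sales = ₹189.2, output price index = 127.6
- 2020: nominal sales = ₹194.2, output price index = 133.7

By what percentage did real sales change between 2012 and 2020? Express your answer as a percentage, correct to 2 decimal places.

Real sales 2012 = 189.2 / 1.276 = 148.28.
Real sales 2020 = 194.2 / 1.337 = 145.25.
Real growth = 145.25 / 148.28 − 1 = -0.0204.

-2.04%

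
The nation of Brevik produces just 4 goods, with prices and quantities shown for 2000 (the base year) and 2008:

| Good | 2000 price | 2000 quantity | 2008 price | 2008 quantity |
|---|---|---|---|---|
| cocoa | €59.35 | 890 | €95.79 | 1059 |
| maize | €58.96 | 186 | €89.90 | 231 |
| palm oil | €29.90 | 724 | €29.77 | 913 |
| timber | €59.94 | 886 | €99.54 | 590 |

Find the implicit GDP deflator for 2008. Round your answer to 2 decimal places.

149.58

Nominal GDP 2008 = 95.79·1059 + 89.90·231 + 29.77·913 + 99.54·590 = 208117.12.
Real GDP 2008 (at 2000 prices) = 59.35·1059 + 58.96·231 + 29.90·913 + 59.94·590 = 139134.71.
Deflator = Nominal/Real × 100 = 208117.12/139134.71 × 100 = 149.580.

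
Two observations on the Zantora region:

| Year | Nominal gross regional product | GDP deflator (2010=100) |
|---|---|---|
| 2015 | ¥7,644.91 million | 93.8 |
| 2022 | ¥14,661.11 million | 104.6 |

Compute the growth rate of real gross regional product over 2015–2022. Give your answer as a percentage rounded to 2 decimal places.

Deflate each year: 2015 → 7644.91/0.938 = 8150.22; 2022 → 14661.11/1.046 = 14016.36.
So real gross regional product changed by 14016.36/8150.22 − 1 = 0.7198, i.e. 71.98%.

71.98%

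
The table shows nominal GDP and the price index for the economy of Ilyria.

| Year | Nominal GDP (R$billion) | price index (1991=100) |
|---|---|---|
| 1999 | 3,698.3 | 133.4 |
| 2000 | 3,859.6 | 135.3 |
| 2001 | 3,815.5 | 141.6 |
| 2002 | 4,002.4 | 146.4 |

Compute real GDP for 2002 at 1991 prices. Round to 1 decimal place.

Real GDP 2002 = 4002.4 / 1.464 = 2733.88.

R$2,733.9 billion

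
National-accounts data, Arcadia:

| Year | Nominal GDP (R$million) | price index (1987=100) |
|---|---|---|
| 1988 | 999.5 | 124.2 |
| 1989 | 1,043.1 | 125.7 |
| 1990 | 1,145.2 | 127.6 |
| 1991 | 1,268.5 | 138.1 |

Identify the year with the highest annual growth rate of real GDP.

1989: real = 1043.1/1.257 = 829.83; growth vs 1988 (804.75) = 3.12%.
1990: real = 1145.2/1.276 = 897.49; growth vs 1989 (829.83) = 8.15%.
1991: real = 1268.5/1.381 = 918.54; growth vs 1990 (897.49) = 2.35%.

1990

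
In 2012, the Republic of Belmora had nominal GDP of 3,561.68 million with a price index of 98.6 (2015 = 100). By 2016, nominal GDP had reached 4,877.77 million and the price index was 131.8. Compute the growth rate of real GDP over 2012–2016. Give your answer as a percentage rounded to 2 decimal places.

Deflate each year: 2012 → 3561.68/0.986 = 3612.25; 2016 → 4877.77/1.318 = 3700.89.
So real GDP changed by 3700.89/3612.25 − 1 = 0.0245, i.e. 2.45%.

2.45%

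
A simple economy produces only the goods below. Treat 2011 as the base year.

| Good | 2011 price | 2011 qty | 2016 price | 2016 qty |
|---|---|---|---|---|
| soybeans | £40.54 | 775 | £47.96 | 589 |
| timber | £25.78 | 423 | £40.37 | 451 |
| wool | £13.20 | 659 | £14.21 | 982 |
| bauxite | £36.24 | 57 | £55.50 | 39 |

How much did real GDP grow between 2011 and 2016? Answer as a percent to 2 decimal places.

Real GDP 2011 = Nominal GDP 2011 = 40.54·775 + 25.78·423 + 13.20·659 + 36.24·57 = 53087.92.
Real GDP 2016 (at 2011 prices) = 40.54·589 + 25.78·451 + 13.20·982 + 36.24·39 = 49880.60.
Real growth = 49880.60/53087.92 − 1 = -0.0604.

-6.04%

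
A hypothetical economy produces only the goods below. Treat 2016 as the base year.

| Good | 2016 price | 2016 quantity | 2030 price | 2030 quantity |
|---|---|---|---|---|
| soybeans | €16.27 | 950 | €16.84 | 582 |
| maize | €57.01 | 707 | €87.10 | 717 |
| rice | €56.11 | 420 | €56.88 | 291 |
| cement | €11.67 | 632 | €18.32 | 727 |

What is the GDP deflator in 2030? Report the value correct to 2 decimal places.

135.88

Nominal GDP 2030 = 16.84·582 + 87.10·717 + 56.88·291 + 18.32·727 = 102122.30.
Real GDP 2030 (at 2016 prices) = 16.27·582 + 57.01·717 + 56.11·291 + 11.67·727 = 75157.41.
Deflator = Nominal/Real × 100 = 102122.30/75157.41 × 100 = 135.878.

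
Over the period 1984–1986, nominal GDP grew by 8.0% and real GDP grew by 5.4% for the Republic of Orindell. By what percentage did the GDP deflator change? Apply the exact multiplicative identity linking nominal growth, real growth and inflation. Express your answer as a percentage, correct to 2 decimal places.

2.47%

(1 + g_nom) = (1 + g_real)(1 + π), so π = 1.0800 / 1.0540 − 1 = 0.02467.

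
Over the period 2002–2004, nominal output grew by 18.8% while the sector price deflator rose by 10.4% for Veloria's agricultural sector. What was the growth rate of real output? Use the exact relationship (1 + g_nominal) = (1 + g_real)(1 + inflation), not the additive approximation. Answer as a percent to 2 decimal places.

(1 + g_nom) = (1 + g_real)(1 + π), so g_real = 1.1880 / 1.1040 − 1 = 0.07609.

7.61%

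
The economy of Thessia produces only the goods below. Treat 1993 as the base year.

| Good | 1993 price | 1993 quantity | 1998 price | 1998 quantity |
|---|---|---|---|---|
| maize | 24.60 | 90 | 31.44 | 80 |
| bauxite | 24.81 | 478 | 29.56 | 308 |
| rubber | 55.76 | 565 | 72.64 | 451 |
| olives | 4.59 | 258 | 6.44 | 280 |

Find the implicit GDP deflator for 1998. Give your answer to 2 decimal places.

128.14

Nominal GDP 1998 = 31.44·80 + 29.56·308 + 72.64·451 + 6.44·280 = 46183.52.
Real GDP 1998 (at 1993 prices) = 24.60·80 + 24.81·308 + 55.76·451 + 4.59·280 = 36042.44.
Deflator = Nominal/Real × 100 = 46183.52/36042.44 × 100 = 128.136.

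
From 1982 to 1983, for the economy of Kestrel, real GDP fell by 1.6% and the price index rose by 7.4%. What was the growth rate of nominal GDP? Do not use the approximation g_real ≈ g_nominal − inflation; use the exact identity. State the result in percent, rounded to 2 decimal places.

5.68%

(1 + g_nom) = (1 + g_real)(1 + π) = 0.9840 × 1.0740 = 1.05682.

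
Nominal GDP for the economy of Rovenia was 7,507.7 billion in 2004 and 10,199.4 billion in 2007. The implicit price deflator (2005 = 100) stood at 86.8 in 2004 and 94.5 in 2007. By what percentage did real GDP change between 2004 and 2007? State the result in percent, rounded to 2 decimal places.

24.78%

Real GDP 2004 = 7507.7 / 0.868 = 8649.42.
Real GDP 2007 = 10199.4 / 0.945 = 10793.02.
Real growth = 10793.02 / 8649.42 − 1 = 0.2478.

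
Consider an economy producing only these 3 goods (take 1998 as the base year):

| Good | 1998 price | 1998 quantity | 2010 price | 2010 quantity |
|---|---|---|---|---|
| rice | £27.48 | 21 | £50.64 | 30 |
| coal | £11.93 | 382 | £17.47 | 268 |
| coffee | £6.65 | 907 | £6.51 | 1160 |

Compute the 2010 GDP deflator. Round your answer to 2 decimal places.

117.19

Nominal GDP 2010 = 50.64·30 + 17.47·268 + 6.51·1160 = 13752.76.
Real GDP 2010 (at 1998 prices) = 27.48·30 + 11.93·268 + 6.65·1160 = 11735.64.
Deflator = Nominal/Real × 100 = 13752.76/11735.64 × 100 = 117.188.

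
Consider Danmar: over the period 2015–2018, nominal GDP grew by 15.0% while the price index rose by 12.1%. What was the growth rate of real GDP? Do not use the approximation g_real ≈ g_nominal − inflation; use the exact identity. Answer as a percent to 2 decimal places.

2.59%

(1 + g_nom) = (1 + g_real)(1 + π), so g_real = 1.1500 / 1.1210 − 1 = 0.02587.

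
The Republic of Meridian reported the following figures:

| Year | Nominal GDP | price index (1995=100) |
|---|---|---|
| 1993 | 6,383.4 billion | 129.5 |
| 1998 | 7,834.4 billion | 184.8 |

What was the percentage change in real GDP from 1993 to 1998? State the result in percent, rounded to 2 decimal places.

Real GDP 1993 = 6383.4 / 1.295 = 4929.27.
Real GDP 1998 = 7834.4 / 1.848 = 4239.39.
Real growth = 4239.39 / 4929.27 − 1 = -0.1400.

-14.00%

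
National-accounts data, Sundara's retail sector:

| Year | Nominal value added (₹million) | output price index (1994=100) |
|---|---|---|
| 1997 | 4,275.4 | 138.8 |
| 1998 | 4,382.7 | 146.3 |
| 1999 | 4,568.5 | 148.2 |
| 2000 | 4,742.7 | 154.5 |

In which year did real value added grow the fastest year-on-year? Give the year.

1999

1998: real = 4382.7/1.463 = 2995.69; growth vs 1997 (3080.26) = -2.75%.
1999: real = 4568.5/1.482 = 3082.66; growth vs 1998 (2995.69) = 2.90%.
2000: real = 4742.7/1.545 = 3069.71; growth vs 1999 (3082.66) = -0.42%.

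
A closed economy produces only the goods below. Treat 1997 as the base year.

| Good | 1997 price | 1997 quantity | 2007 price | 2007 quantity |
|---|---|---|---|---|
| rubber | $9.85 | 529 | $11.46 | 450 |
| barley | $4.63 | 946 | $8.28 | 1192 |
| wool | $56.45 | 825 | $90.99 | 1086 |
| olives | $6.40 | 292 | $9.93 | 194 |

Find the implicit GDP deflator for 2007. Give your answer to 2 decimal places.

159.69

Nominal GDP 2007 = 11.46·450 + 8.28·1192 + 90.99·1086 + 9.93·194 = 115768.32.
Real GDP 2007 (at 1997 prices) = 9.85·450 + 4.63·1192 + 56.45·1086 + 6.40·194 = 72497.76.
Deflator = Nominal/Real × 100 = 115768.32/72497.76 × 100 = 159.685.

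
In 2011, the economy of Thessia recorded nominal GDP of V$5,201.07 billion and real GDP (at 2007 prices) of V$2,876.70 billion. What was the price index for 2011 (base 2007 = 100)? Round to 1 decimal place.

price index = (Nominal / Real) × 100 = 5201.07 / 2876.70 × 100 = 180.80.

180.8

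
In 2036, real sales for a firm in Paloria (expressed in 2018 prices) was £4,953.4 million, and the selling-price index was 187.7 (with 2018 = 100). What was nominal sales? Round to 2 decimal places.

Nominal sales = Real × (selling-price index/100) = 4953.4 × 1.877 = 9297.53.

£9,297.53 million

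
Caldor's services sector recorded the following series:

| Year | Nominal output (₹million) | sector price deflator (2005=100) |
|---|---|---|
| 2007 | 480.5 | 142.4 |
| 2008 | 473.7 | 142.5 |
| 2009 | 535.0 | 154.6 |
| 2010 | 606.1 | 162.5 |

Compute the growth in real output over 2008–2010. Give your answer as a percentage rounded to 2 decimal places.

12.20%

Real output 2008 = 473.7/1.425 = 332.42.
Real output 2010 = 606.1/1.625 = 372.98.
Change = 372.98/332.42 − 1 = 0.1220.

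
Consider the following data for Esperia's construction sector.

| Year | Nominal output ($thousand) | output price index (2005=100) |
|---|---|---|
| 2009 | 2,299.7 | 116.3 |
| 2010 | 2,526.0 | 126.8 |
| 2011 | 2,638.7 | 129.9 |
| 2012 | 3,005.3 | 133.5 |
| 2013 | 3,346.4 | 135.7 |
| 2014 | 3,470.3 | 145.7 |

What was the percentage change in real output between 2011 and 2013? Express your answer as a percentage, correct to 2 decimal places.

21.40%

Real output 2011 = 2638.7/1.299 = 2031.33.
Real output 2013 = 3346.4/1.357 = 2466.03.
Change = 2466.03/2031.33 − 1 = 0.2140.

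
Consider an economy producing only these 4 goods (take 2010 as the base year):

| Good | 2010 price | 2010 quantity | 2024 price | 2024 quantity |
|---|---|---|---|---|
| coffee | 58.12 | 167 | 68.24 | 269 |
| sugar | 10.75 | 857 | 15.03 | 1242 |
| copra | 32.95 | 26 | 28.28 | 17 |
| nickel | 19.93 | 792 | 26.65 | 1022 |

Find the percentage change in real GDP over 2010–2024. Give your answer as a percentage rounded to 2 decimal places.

40.37%

Real GDP 2010 = Nominal GDP 2010 = 58.12·167 + 10.75·857 + 32.95·26 + 19.93·792 = 35560.05.
Real GDP 2024 (at 2010 prices) = 58.12·269 + 10.75·1242 + 32.95·17 + 19.93·1022 = 49914.39.
Real growth = 49914.39/35560.05 − 1 = 0.4037.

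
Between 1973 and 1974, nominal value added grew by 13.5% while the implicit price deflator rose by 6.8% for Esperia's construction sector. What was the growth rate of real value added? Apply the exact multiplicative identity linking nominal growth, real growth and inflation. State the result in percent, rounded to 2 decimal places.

6.27%

(1 + g_nom) = (1 + g_real)(1 + π), so g_real = 1.1350 / 1.0680 − 1 = 0.06273.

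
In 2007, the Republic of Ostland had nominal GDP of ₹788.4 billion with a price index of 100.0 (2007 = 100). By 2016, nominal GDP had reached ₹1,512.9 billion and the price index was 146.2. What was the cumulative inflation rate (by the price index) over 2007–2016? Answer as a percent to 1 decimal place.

Price-level change = 146.2 / 100.0 − 1 = 0.4620.

46.2%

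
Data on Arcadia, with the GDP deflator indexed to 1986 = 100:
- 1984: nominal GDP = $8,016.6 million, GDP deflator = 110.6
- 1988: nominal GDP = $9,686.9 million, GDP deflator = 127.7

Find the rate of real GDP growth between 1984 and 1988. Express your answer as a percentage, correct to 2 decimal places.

4.65%

Real GDP 1984 = 8016.6 / 1.106 = 7248.28.
Real GDP 1988 = 9686.9 / 1.277 = 7585.67.
Real growth = 7585.67 / 7248.28 − 1 = 0.0465.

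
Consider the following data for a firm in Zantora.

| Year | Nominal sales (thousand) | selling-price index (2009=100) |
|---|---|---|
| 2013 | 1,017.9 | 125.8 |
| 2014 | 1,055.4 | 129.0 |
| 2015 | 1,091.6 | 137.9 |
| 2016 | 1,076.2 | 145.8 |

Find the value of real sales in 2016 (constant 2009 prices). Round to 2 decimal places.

738.13 thousand

Real sales 2016 = 1076.2 / 1.458 = 738.13.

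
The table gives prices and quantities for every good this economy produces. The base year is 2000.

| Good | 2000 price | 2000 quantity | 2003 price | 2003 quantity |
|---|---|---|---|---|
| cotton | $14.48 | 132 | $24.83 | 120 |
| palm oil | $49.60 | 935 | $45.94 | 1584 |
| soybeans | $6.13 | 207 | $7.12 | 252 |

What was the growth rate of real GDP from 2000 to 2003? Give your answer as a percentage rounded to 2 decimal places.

65.16%

Real GDP 2000 = Nominal GDP 2000 = 14.48·132 + 49.60·935 + 6.13·207 = 49556.27.
Real GDP 2003 (at 2000 prices) = 14.48·120 + 49.60·1584 + 6.13·252 = 81848.76.
Real growth = 81848.76/49556.27 − 1 = 0.6516.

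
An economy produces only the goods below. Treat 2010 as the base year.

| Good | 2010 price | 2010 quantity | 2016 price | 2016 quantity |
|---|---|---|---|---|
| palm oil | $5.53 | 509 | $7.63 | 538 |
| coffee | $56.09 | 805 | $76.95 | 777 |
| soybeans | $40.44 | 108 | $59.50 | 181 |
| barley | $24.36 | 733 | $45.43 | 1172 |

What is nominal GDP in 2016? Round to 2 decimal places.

Nominal GDP 2016 = Σ (p_2016 × q_2016) = 7.63·538 + 76.95·777 + 59.50·181 + 45.43·1172 = 127908.55.

$127908.55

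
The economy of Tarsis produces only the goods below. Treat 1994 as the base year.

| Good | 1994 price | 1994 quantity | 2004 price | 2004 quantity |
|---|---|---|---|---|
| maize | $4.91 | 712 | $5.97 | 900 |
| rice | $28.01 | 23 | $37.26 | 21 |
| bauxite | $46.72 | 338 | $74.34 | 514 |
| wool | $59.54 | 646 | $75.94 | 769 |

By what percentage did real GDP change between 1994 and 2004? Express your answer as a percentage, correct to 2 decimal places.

28.11%

Real GDP 1994 = Nominal GDP 1994 = 4.91·712 + 28.01·23 + 46.72·338 + 59.54·646 = 58394.35.
Real GDP 2004 (at 1994 prices) = 4.91·900 + 28.01·21 + 46.72·514 + 59.54·769 = 74807.55.
Real growth = 74807.55/58394.35 − 1 = 0.2811.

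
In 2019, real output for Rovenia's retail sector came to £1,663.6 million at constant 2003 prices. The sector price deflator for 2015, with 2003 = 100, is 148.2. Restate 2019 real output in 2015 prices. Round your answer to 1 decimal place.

£2,465.5 million

Real output in 2015 prices = Real output in 2003 prices × (P_2015/P_2003) = 1663.6 × 1.482 = 2465.46.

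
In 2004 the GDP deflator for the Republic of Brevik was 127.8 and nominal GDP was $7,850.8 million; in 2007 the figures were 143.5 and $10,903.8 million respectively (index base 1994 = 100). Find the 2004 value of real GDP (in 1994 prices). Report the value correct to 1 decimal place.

$6,143.0 million

Real GDP = Nominal / (GDP deflator/100) = 7850.8 / 1.278 = 6143.04.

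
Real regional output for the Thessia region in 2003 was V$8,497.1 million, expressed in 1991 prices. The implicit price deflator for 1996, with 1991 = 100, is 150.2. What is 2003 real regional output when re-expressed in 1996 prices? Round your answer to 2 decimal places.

V$12,762.64 million

Real regional output in 1996 prices = Real regional output in 1991 prices × (P_1996/P_1991) = 8497.1 × 1.502 = 12762.64.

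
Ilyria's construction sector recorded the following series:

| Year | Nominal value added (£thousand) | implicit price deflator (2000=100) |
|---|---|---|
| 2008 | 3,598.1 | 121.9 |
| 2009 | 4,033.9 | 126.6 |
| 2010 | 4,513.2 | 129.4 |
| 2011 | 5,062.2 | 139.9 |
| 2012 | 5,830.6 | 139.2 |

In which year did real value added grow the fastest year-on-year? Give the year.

2009: real = 4033.9/1.266 = 3186.33; growth vs 2008 (2951.68) = 7.95%.
2010: real = 4513.2/1.294 = 3487.79; growth vs 2009 (3186.33) = 9.46%.
2011: real = 5062.2/1.399 = 3618.44; growth vs 2010 (3487.79) = 3.75%.
2012: real = 5830.6/1.392 = 4188.65; growth vs 2011 (3618.44) = 15.76%.

2012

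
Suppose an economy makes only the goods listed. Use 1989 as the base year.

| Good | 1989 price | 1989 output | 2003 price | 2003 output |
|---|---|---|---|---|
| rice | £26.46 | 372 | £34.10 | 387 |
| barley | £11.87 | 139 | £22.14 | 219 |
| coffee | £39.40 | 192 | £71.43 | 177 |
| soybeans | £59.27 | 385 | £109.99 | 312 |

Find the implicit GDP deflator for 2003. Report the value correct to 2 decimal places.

169.70

Nominal GDP 2003 = 34.10·387 + 22.14·219 + 71.43·177 + 109.99·312 = 65005.35.
Real GDP 2003 (at 1989 prices) = 26.46·387 + 11.87·219 + 39.40·177 + 59.27·312 = 38305.59.
Deflator = Nominal/Real × 100 = 65005.35/38305.59 × 100 = 169.702.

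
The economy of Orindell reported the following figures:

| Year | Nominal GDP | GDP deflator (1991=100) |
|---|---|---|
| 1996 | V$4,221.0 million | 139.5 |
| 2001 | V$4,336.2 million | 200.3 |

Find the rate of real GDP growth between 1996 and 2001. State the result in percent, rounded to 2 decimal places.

-28.45%

Real GDP 1996 = 4221.0 / 1.395 = 3025.81.
Real GDP 2001 = 4336.2 / 2.003 = 2164.85.
Real growth = 2164.85 / 3025.81 − 1 = -0.2845.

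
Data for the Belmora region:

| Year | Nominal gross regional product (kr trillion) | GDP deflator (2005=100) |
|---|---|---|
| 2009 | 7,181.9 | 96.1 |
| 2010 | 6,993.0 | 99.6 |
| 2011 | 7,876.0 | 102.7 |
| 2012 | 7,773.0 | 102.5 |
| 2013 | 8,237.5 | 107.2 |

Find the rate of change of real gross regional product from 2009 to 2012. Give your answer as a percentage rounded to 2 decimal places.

Real gross regional product 2009 = 7181.9/0.961 = 7473.36.
Real gross regional product 2012 = 7773.0/1.025 = 7583.41.
Change = 7583.41/7473.36 − 1 = 0.0147.

1.47%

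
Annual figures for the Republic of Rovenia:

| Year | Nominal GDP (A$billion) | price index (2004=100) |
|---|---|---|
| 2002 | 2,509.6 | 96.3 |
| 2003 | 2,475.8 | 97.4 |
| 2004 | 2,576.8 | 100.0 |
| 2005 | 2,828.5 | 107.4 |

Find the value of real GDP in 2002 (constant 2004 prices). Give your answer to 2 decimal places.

Real GDP 2002 = 2509.6 / 0.963 = 2606.02.

A$2,606.02 billion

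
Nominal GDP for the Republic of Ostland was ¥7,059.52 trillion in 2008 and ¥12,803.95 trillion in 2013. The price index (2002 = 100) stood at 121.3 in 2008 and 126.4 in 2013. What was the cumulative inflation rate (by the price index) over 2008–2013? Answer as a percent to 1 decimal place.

4.2%

Price-level change = 126.4 / 121.3 − 1 = 0.0420.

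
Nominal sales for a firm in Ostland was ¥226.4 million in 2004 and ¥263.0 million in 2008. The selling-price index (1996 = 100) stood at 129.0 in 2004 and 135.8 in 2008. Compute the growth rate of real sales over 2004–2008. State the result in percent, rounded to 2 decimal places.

10.35%

Real sales 2004 = 226.4 / 1.290 = 175.50.
Real sales 2008 = 263.0 / 1.358 = 193.67.
Real growth = 193.67 / 175.50 − 1 = 0.1035.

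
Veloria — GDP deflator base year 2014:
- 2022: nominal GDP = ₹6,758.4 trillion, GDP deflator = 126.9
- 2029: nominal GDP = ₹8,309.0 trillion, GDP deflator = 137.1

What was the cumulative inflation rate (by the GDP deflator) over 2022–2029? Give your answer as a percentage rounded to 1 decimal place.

Price-level change = 137.1 / 126.9 − 1 = 0.0804.

8.0%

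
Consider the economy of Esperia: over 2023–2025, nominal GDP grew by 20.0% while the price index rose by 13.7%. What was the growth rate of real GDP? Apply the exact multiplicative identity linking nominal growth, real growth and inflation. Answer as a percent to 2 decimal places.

5.54%

(1 + g_nom) = (1 + g_real)(1 + π), so g_real = 1.2000 / 1.1370 − 1 = 0.05541.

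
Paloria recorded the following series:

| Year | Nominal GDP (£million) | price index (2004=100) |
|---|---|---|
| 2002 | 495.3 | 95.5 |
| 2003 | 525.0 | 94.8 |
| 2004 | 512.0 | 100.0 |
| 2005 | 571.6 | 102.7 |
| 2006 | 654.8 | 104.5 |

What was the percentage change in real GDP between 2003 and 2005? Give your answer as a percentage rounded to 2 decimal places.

Real GDP 2003 = 525.0/0.948 = 553.80.
Real GDP 2005 = 571.6/1.027 = 556.57.
Change = 556.57/553.80 − 1 = 0.0050.

0.50%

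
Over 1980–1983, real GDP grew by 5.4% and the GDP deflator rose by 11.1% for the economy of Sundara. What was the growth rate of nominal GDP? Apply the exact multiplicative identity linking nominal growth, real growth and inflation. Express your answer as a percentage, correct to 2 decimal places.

(1 + g_nom) = (1 + g_real)(1 + π) = 1.0540 × 1.1110 = 1.17099.

17.10%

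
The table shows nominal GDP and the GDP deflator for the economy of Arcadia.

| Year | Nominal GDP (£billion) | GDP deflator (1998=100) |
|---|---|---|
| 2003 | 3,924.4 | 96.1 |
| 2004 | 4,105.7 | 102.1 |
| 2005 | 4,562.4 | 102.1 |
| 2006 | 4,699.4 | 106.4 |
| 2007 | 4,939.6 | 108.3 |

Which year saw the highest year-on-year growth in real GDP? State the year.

2004: real = 4105.7/1.021 = 4021.25; growth vs 2003 (4083.66) = -1.53%.
2005: real = 4562.4/1.021 = 4468.56; growth vs 2004 (4021.25) = 11.12%.
2006: real = 4699.4/1.064 = 4416.73; growth vs 2005 (4468.56) = -1.16%.
2007: real = 4939.6/1.083 = 4561.03; growth vs 2006 (4416.73) = 3.27%.

2005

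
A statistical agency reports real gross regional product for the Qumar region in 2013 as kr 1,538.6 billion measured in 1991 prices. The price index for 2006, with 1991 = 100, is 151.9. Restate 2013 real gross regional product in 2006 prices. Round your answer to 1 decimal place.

Real gross regional product in 2006 prices = Real gross regional product in 1991 prices × (P_2006/P_1991) = 1538.6 × 1.519 = 2337.13.

kr 2,337.1 billion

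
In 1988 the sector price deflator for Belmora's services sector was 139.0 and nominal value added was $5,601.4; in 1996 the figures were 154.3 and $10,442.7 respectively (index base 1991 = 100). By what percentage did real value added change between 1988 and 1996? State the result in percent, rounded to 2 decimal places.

Real value added 1988 = 5601.4 / 1.390 = 4029.78.
Real value added 1996 = 10442.7 / 1.543 = 6767.79.
Real growth = 6767.79 / 4029.78 − 1 = 0.6794.

67.94%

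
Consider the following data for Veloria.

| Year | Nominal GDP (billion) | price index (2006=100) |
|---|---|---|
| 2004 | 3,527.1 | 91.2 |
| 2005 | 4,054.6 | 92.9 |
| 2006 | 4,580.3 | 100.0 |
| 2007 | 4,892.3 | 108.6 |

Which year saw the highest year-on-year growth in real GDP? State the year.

2005: real = 4054.6/0.929 = 4364.48; growth vs 2004 (3867.43) = 12.85%.
2006: real = 4580.3/1.000 = 4580.30; growth vs 2005 (4364.48) = 4.94%.
2007: real = 4892.3/1.086 = 4504.88; growth vs 2006 (4580.30) = -1.65%.

2005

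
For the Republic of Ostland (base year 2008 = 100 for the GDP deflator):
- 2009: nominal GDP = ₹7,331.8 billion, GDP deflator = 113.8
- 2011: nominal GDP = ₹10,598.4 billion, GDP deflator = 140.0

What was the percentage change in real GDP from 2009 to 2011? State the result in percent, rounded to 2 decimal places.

17.50%

Deflate each year: 2009 → 7331.8/1.138 = 6442.71; 2011 → 10598.4/1.400 = 7570.29.
So real GDP changed by 7570.29/6442.71 − 1 = 0.1750, i.e. 17.50%.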